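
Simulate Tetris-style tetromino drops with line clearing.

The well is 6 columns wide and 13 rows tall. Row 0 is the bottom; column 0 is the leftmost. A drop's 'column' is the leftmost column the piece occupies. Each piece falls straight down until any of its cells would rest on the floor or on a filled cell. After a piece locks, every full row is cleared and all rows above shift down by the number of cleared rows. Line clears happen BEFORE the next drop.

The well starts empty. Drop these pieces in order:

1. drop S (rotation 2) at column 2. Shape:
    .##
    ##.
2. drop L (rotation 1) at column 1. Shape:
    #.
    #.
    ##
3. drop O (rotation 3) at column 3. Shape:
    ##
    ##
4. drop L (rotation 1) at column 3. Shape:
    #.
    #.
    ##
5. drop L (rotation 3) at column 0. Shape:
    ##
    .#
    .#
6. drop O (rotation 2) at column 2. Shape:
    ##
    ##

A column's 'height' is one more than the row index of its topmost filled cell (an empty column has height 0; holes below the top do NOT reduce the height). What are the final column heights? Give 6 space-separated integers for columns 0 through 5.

Answer: 7 7 9 9 5 0

Derivation:
Drop 1: S rot2 at col 2 lands with bottom-row=0; cleared 0 line(s) (total 0); column heights now [0 0 1 2 2 0], max=2
Drop 2: L rot1 at col 1 lands with bottom-row=1; cleared 0 line(s) (total 0); column heights now [0 4 2 2 2 0], max=4
Drop 3: O rot3 at col 3 lands with bottom-row=2; cleared 0 line(s) (total 0); column heights now [0 4 2 4 4 0], max=4
Drop 4: L rot1 at col 3 lands with bottom-row=4; cleared 0 line(s) (total 0); column heights now [0 4 2 7 5 0], max=7
Drop 5: L rot3 at col 0 lands with bottom-row=4; cleared 0 line(s) (total 0); column heights now [7 7 2 7 5 0], max=7
Drop 6: O rot2 at col 2 lands with bottom-row=7; cleared 0 line(s) (total 0); column heights now [7 7 9 9 5 0], max=9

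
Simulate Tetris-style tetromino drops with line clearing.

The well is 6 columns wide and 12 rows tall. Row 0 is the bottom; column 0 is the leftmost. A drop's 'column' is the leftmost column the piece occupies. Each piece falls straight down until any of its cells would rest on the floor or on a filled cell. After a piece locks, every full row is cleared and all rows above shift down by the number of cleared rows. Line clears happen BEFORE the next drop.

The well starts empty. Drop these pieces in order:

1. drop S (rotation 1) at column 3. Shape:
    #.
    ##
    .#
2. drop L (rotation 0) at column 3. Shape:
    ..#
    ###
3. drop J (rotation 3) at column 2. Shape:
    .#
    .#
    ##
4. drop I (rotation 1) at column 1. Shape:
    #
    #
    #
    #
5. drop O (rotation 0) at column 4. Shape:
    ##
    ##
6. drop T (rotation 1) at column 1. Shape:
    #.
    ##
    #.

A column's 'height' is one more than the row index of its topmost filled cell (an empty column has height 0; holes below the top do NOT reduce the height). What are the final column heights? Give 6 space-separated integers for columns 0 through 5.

Answer: 0 7 6 7 7 7

Derivation:
Drop 1: S rot1 at col 3 lands with bottom-row=0; cleared 0 line(s) (total 0); column heights now [0 0 0 3 2 0], max=3
Drop 2: L rot0 at col 3 lands with bottom-row=3; cleared 0 line(s) (total 0); column heights now [0 0 0 4 4 5], max=5
Drop 3: J rot3 at col 2 lands with bottom-row=4; cleared 0 line(s) (total 0); column heights now [0 0 5 7 4 5], max=7
Drop 4: I rot1 at col 1 lands with bottom-row=0; cleared 0 line(s) (total 0); column heights now [0 4 5 7 4 5], max=7
Drop 5: O rot0 at col 4 lands with bottom-row=5; cleared 0 line(s) (total 0); column heights now [0 4 5 7 7 7], max=7
Drop 6: T rot1 at col 1 lands with bottom-row=4; cleared 0 line(s) (total 0); column heights now [0 7 6 7 7 7], max=7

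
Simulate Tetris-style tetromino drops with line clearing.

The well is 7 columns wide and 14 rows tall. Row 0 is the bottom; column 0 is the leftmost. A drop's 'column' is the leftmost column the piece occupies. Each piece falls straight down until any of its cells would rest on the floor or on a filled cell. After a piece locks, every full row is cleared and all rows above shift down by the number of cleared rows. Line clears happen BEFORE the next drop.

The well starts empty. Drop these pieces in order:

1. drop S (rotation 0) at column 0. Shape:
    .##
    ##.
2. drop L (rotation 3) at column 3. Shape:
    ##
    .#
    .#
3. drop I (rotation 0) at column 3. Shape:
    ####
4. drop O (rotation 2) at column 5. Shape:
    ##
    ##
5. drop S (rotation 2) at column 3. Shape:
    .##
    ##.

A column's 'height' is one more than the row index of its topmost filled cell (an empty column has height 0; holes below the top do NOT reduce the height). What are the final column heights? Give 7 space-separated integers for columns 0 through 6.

Drop 1: S rot0 at col 0 lands with bottom-row=0; cleared 0 line(s) (total 0); column heights now [1 2 2 0 0 0 0], max=2
Drop 2: L rot3 at col 3 lands with bottom-row=0; cleared 0 line(s) (total 0); column heights now [1 2 2 3 3 0 0], max=3
Drop 3: I rot0 at col 3 lands with bottom-row=3; cleared 0 line(s) (total 0); column heights now [1 2 2 4 4 4 4], max=4
Drop 4: O rot2 at col 5 lands with bottom-row=4; cleared 0 line(s) (total 0); column heights now [1 2 2 4 4 6 6], max=6
Drop 5: S rot2 at col 3 lands with bottom-row=5; cleared 0 line(s) (total 0); column heights now [1 2 2 6 7 7 6], max=7

Answer: 1 2 2 6 7 7 6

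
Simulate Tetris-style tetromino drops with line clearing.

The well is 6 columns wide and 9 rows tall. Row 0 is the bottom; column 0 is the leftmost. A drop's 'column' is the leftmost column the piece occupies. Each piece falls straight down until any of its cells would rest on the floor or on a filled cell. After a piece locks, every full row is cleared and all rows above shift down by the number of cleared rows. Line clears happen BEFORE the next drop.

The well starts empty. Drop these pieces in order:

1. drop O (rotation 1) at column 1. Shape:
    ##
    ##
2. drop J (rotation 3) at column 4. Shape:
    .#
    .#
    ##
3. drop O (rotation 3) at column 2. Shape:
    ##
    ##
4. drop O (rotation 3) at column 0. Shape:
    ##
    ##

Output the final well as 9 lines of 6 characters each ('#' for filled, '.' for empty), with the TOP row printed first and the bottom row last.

Drop 1: O rot1 at col 1 lands with bottom-row=0; cleared 0 line(s) (total 0); column heights now [0 2 2 0 0 0], max=2
Drop 2: J rot3 at col 4 lands with bottom-row=0; cleared 0 line(s) (total 0); column heights now [0 2 2 0 1 3], max=3
Drop 3: O rot3 at col 2 lands with bottom-row=2; cleared 0 line(s) (total 0); column heights now [0 2 4 4 1 3], max=4
Drop 4: O rot3 at col 0 lands with bottom-row=2; cleared 0 line(s) (total 0); column heights now [4 4 4 4 1 3], max=4

Answer: ......
......
......
......
......
####..
####.#
.##..#
.##.##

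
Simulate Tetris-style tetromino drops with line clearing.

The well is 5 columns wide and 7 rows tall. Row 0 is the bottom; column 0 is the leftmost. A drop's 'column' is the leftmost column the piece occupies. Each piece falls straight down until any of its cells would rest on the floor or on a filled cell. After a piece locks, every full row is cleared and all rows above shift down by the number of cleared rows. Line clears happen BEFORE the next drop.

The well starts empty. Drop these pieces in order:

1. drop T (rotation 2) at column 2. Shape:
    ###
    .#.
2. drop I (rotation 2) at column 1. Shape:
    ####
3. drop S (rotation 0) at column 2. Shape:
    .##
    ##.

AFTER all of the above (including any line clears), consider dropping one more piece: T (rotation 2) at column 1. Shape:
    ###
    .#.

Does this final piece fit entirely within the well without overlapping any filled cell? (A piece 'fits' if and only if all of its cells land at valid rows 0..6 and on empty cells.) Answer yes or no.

Answer: yes

Derivation:
Drop 1: T rot2 at col 2 lands with bottom-row=0; cleared 0 line(s) (total 0); column heights now [0 0 2 2 2], max=2
Drop 2: I rot2 at col 1 lands with bottom-row=2; cleared 0 line(s) (total 0); column heights now [0 3 3 3 3], max=3
Drop 3: S rot0 at col 2 lands with bottom-row=3; cleared 0 line(s) (total 0); column heights now [0 3 4 5 5], max=5
Test piece T rot2 at col 1 (width 3): heights before test = [0 3 4 5 5]; fits = True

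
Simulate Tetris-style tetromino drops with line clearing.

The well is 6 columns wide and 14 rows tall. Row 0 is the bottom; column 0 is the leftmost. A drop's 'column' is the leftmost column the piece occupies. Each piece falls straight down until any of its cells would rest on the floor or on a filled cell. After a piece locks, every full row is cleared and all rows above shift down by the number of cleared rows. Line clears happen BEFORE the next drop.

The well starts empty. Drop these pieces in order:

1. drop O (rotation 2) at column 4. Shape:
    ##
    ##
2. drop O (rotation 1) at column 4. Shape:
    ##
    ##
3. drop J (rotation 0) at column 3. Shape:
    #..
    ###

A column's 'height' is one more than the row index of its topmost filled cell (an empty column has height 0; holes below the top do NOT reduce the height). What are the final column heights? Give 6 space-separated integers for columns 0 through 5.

Drop 1: O rot2 at col 4 lands with bottom-row=0; cleared 0 line(s) (total 0); column heights now [0 0 0 0 2 2], max=2
Drop 2: O rot1 at col 4 lands with bottom-row=2; cleared 0 line(s) (total 0); column heights now [0 0 0 0 4 4], max=4
Drop 3: J rot0 at col 3 lands with bottom-row=4; cleared 0 line(s) (total 0); column heights now [0 0 0 6 5 5], max=6

Answer: 0 0 0 6 5 5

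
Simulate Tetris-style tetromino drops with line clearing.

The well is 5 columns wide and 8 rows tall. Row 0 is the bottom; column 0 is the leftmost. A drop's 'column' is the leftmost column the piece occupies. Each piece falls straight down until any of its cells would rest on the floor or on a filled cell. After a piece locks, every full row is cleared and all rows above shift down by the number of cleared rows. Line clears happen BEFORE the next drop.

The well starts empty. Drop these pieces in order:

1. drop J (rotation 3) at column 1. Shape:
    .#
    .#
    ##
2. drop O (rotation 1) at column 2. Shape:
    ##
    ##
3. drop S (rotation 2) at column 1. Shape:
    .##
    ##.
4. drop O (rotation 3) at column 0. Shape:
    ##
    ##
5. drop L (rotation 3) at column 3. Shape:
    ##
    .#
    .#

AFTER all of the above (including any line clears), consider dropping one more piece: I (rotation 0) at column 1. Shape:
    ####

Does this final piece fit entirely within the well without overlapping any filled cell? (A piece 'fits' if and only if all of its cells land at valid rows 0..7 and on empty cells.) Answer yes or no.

Answer: yes

Derivation:
Drop 1: J rot3 at col 1 lands with bottom-row=0; cleared 0 line(s) (total 0); column heights now [0 1 3 0 0], max=3
Drop 2: O rot1 at col 2 lands with bottom-row=3; cleared 0 line(s) (total 0); column heights now [0 1 5 5 0], max=5
Drop 3: S rot2 at col 1 lands with bottom-row=5; cleared 0 line(s) (total 0); column heights now [0 6 7 7 0], max=7
Drop 4: O rot3 at col 0 lands with bottom-row=6; cleared 0 line(s) (total 0); column heights now [8 8 7 7 0], max=8
Drop 5: L rot3 at col 3 lands with bottom-row=5; cleared 1 line(s) (total 1); column heights now [7 7 6 7 7], max=7
Test piece I rot0 at col 1 (width 4): heights before test = [7 7 6 7 7]; fits = True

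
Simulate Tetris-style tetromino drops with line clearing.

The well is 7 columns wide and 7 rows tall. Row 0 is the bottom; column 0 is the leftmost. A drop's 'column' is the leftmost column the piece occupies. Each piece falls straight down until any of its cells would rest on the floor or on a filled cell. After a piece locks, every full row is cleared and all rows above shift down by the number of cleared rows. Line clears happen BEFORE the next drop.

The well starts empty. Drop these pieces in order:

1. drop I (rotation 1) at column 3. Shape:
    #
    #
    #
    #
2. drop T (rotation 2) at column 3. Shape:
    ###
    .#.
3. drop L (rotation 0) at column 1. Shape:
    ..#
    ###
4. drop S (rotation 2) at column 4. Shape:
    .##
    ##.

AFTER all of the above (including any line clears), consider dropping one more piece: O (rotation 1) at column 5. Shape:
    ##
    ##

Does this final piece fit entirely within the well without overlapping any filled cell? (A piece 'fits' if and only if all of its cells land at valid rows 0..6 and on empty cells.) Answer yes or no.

Drop 1: I rot1 at col 3 lands with bottom-row=0; cleared 0 line(s) (total 0); column heights now [0 0 0 4 0 0 0], max=4
Drop 2: T rot2 at col 3 lands with bottom-row=3; cleared 0 line(s) (total 0); column heights now [0 0 0 5 5 5 0], max=5
Drop 3: L rot0 at col 1 lands with bottom-row=5; cleared 0 line(s) (total 0); column heights now [0 6 6 7 5 5 0], max=7
Drop 4: S rot2 at col 4 lands with bottom-row=5; cleared 0 line(s) (total 0); column heights now [0 6 6 7 6 7 7], max=7
Test piece O rot1 at col 5 (width 2): heights before test = [0 6 6 7 6 7 7]; fits = False

Answer: no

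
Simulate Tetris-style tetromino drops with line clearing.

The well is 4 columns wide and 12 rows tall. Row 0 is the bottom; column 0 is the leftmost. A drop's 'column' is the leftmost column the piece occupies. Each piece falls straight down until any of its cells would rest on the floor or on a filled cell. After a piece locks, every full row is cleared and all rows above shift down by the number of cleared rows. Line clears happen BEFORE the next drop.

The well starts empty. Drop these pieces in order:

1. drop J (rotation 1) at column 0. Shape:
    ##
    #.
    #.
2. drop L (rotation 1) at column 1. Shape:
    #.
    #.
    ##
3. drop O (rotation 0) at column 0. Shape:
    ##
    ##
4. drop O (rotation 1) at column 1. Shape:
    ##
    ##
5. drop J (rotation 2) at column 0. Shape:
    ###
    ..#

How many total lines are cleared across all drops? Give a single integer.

Answer: 0

Derivation:
Drop 1: J rot1 at col 0 lands with bottom-row=0; cleared 0 line(s) (total 0); column heights now [3 3 0 0], max=3
Drop 2: L rot1 at col 1 lands with bottom-row=3; cleared 0 line(s) (total 0); column heights now [3 6 4 0], max=6
Drop 3: O rot0 at col 0 lands with bottom-row=6; cleared 0 line(s) (total 0); column heights now [8 8 4 0], max=8
Drop 4: O rot1 at col 1 lands with bottom-row=8; cleared 0 line(s) (total 0); column heights now [8 10 10 0], max=10
Drop 5: J rot2 at col 0 lands with bottom-row=10; cleared 0 line(s) (total 0); column heights now [12 12 12 0], max=12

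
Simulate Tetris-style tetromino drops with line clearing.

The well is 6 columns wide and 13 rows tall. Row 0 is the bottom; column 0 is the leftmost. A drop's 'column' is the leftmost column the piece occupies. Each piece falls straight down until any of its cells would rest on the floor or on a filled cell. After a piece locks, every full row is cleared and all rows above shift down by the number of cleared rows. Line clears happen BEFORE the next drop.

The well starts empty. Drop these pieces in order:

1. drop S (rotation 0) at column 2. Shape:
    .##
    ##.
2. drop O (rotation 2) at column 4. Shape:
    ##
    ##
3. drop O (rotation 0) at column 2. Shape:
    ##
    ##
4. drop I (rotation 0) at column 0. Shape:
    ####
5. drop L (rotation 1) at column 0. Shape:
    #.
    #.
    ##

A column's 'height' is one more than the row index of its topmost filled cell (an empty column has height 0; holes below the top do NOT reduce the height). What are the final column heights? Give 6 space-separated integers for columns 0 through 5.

Answer: 8 6 5 5 4 4

Derivation:
Drop 1: S rot0 at col 2 lands with bottom-row=0; cleared 0 line(s) (total 0); column heights now [0 0 1 2 2 0], max=2
Drop 2: O rot2 at col 4 lands with bottom-row=2; cleared 0 line(s) (total 0); column heights now [0 0 1 2 4 4], max=4
Drop 3: O rot0 at col 2 lands with bottom-row=2; cleared 0 line(s) (total 0); column heights now [0 0 4 4 4 4], max=4
Drop 4: I rot0 at col 0 lands with bottom-row=4; cleared 0 line(s) (total 0); column heights now [5 5 5 5 4 4], max=5
Drop 5: L rot1 at col 0 lands with bottom-row=5; cleared 0 line(s) (total 0); column heights now [8 6 5 5 4 4], max=8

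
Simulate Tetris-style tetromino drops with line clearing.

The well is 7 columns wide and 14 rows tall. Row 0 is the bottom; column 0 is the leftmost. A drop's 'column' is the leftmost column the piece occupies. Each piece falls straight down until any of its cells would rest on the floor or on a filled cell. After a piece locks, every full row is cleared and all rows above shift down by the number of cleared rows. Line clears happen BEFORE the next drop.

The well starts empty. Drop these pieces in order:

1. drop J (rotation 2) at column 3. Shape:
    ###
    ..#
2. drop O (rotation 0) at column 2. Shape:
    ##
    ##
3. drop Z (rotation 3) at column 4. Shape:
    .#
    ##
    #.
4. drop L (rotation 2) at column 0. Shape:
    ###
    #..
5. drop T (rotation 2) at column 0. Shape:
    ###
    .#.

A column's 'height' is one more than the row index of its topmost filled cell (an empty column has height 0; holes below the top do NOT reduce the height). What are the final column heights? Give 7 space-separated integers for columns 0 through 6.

Answer: 7 7 7 4 4 5 0

Derivation:
Drop 1: J rot2 at col 3 lands with bottom-row=0; cleared 0 line(s) (total 0); column heights now [0 0 0 2 2 2 0], max=2
Drop 2: O rot0 at col 2 lands with bottom-row=2; cleared 0 line(s) (total 0); column heights now [0 0 4 4 2 2 0], max=4
Drop 3: Z rot3 at col 4 lands with bottom-row=2; cleared 0 line(s) (total 0); column heights now [0 0 4 4 4 5 0], max=5
Drop 4: L rot2 at col 0 lands with bottom-row=3; cleared 0 line(s) (total 0); column heights now [5 5 5 4 4 5 0], max=5
Drop 5: T rot2 at col 0 lands with bottom-row=5; cleared 0 line(s) (total 0); column heights now [7 7 7 4 4 5 0], max=7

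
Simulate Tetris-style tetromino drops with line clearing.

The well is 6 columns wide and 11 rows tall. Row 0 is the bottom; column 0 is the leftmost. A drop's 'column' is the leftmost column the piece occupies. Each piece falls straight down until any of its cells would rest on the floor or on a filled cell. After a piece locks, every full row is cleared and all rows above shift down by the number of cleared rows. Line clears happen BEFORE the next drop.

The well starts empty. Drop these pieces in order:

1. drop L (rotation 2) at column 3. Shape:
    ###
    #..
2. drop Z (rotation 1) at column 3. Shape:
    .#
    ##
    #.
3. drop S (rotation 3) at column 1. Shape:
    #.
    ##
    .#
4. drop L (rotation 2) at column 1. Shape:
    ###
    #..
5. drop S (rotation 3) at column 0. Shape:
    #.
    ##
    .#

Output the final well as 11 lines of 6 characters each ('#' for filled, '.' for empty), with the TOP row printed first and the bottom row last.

Answer: ......
......
......
#.....
##....
.#....
.####.
.#.##.
.#.#..
.#####
..##..

Derivation:
Drop 1: L rot2 at col 3 lands with bottom-row=0; cleared 0 line(s) (total 0); column heights now [0 0 0 2 2 2], max=2
Drop 2: Z rot1 at col 3 lands with bottom-row=2; cleared 0 line(s) (total 0); column heights now [0 0 0 4 5 2], max=5
Drop 3: S rot3 at col 1 lands with bottom-row=0; cleared 0 line(s) (total 0); column heights now [0 3 2 4 5 2], max=5
Drop 4: L rot2 at col 1 lands with bottom-row=3; cleared 0 line(s) (total 0); column heights now [0 5 5 5 5 2], max=5
Drop 5: S rot3 at col 0 lands with bottom-row=5; cleared 0 line(s) (total 0); column heights now [8 7 5 5 5 2], max=8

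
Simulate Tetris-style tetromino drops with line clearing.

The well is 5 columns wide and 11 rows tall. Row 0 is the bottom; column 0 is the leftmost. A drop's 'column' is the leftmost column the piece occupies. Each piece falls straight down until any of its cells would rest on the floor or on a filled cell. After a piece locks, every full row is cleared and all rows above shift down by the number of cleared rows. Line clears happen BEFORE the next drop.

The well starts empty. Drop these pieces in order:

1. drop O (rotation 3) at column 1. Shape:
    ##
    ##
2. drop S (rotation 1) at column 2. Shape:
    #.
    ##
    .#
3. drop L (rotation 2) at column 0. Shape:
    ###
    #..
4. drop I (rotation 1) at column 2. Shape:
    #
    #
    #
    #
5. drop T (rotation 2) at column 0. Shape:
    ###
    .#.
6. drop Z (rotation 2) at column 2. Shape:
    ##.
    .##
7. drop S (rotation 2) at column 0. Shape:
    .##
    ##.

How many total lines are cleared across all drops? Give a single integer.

Drop 1: O rot3 at col 1 lands with bottom-row=0; cleared 0 line(s) (total 0); column heights now [0 2 2 0 0], max=2
Drop 2: S rot1 at col 2 lands with bottom-row=1; cleared 0 line(s) (total 0); column heights now [0 2 4 3 0], max=4
Drop 3: L rot2 at col 0 lands with bottom-row=3; cleared 0 line(s) (total 0); column heights now [5 5 5 3 0], max=5
Drop 4: I rot1 at col 2 lands with bottom-row=5; cleared 0 line(s) (total 0); column heights now [5 5 9 3 0], max=9
Drop 5: T rot2 at col 0 lands with bottom-row=8; cleared 0 line(s) (total 0); column heights now [10 10 10 3 0], max=10
Drop 6: Z rot2 at col 2 lands with bottom-row=9; cleared 1 line(s) (total 1); column heights now [5 9 10 10 0], max=10
Drop 7: S rot2 at col 0 lands with bottom-row=9; cleared 0 line(s) (total 1); column heights now [10 11 11 10 0], max=11

Answer: 1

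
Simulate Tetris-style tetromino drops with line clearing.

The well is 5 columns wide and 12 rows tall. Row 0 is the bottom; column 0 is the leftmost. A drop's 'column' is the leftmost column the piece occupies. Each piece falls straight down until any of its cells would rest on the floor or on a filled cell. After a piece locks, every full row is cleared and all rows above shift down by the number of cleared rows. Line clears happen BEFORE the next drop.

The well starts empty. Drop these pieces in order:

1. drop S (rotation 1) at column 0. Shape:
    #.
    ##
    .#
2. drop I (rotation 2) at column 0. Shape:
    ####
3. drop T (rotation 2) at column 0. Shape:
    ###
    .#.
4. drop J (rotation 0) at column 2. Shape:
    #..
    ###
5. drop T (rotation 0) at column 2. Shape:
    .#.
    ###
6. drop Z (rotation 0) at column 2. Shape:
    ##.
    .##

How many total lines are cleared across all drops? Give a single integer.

Drop 1: S rot1 at col 0 lands with bottom-row=0; cleared 0 line(s) (total 0); column heights now [3 2 0 0 0], max=3
Drop 2: I rot2 at col 0 lands with bottom-row=3; cleared 0 line(s) (total 0); column heights now [4 4 4 4 0], max=4
Drop 3: T rot2 at col 0 lands with bottom-row=4; cleared 0 line(s) (total 0); column heights now [6 6 6 4 0], max=6
Drop 4: J rot0 at col 2 lands with bottom-row=6; cleared 0 line(s) (total 0); column heights now [6 6 8 7 7], max=8
Drop 5: T rot0 at col 2 lands with bottom-row=8; cleared 0 line(s) (total 0); column heights now [6 6 9 10 9], max=10
Drop 6: Z rot0 at col 2 lands with bottom-row=10; cleared 0 line(s) (total 0); column heights now [6 6 12 12 11], max=12

Answer: 0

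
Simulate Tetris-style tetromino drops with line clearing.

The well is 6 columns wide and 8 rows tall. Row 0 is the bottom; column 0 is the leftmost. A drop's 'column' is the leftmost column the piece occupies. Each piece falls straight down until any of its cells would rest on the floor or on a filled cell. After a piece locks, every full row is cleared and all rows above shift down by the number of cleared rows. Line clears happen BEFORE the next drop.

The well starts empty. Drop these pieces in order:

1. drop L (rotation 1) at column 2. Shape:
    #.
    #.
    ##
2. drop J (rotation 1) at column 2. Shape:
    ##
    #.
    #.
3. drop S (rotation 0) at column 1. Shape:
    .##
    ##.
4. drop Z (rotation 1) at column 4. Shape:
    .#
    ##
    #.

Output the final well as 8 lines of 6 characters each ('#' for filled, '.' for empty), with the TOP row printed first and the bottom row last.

Answer: ..##..
.##...
..##..
..#...
..#...
..#..#
..#.##
..###.

Derivation:
Drop 1: L rot1 at col 2 lands with bottom-row=0; cleared 0 line(s) (total 0); column heights now [0 0 3 1 0 0], max=3
Drop 2: J rot1 at col 2 lands with bottom-row=3; cleared 0 line(s) (total 0); column heights now [0 0 6 6 0 0], max=6
Drop 3: S rot0 at col 1 lands with bottom-row=6; cleared 0 line(s) (total 0); column heights now [0 7 8 8 0 0], max=8
Drop 4: Z rot1 at col 4 lands with bottom-row=0; cleared 0 line(s) (total 0); column heights now [0 7 8 8 2 3], max=8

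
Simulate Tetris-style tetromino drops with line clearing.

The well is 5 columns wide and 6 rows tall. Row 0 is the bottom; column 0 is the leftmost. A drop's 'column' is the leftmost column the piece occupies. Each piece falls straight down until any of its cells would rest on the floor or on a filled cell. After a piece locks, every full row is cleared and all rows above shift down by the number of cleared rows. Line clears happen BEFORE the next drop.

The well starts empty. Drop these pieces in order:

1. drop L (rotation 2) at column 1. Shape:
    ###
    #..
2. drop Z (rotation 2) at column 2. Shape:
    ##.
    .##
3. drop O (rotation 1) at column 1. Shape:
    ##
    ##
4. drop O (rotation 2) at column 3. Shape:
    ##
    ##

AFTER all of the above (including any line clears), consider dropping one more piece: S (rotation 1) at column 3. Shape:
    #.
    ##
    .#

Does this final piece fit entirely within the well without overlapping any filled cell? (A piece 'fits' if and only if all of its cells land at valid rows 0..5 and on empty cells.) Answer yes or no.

Drop 1: L rot2 at col 1 lands with bottom-row=0; cleared 0 line(s) (total 0); column heights now [0 2 2 2 0], max=2
Drop 2: Z rot2 at col 2 lands with bottom-row=2; cleared 0 line(s) (total 0); column heights now [0 2 4 4 3], max=4
Drop 3: O rot1 at col 1 lands with bottom-row=4; cleared 0 line(s) (total 0); column heights now [0 6 6 4 3], max=6
Drop 4: O rot2 at col 3 lands with bottom-row=4; cleared 0 line(s) (total 0); column heights now [0 6 6 6 6], max=6
Test piece S rot1 at col 3 (width 2): heights before test = [0 6 6 6 6]; fits = False

Answer: no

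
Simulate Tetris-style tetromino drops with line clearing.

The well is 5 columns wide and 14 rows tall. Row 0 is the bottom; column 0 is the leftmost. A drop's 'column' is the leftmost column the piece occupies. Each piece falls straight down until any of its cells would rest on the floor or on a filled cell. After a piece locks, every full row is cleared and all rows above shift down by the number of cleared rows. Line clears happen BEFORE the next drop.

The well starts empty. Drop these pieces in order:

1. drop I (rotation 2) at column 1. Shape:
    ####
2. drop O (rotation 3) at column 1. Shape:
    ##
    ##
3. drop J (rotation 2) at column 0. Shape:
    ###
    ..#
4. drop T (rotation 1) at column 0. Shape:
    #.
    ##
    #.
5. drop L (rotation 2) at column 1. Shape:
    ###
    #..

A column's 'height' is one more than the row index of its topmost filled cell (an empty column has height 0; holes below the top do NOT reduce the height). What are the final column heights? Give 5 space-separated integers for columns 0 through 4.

Drop 1: I rot2 at col 1 lands with bottom-row=0; cleared 0 line(s) (total 0); column heights now [0 1 1 1 1], max=1
Drop 2: O rot3 at col 1 lands with bottom-row=1; cleared 0 line(s) (total 0); column heights now [0 3 3 1 1], max=3
Drop 3: J rot2 at col 0 lands with bottom-row=3; cleared 0 line(s) (total 0); column heights now [5 5 5 1 1], max=5
Drop 4: T rot1 at col 0 lands with bottom-row=5; cleared 0 line(s) (total 0); column heights now [8 7 5 1 1], max=8
Drop 5: L rot2 at col 1 lands with bottom-row=7; cleared 0 line(s) (total 0); column heights now [8 9 9 9 1], max=9

Answer: 8 9 9 9 1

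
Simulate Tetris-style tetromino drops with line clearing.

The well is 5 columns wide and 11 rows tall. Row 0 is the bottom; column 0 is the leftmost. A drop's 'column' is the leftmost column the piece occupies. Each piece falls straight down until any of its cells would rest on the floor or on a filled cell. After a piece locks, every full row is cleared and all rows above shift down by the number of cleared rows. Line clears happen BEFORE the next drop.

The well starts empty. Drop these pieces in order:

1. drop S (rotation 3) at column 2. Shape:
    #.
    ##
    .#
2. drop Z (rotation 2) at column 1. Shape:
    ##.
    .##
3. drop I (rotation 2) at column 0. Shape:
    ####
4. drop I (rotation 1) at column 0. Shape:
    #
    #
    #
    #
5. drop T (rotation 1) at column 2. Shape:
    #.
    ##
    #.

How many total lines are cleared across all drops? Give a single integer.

Answer: 0

Derivation:
Drop 1: S rot3 at col 2 lands with bottom-row=0; cleared 0 line(s) (total 0); column heights now [0 0 3 2 0], max=3
Drop 2: Z rot2 at col 1 lands with bottom-row=3; cleared 0 line(s) (total 0); column heights now [0 5 5 4 0], max=5
Drop 3: I rot2 at col 0 lands with bottom-row=5; cleared 0 line(s) (total 0); column heights now [6 6 6 6 0], max=6
Drop 4: I rot1 at col 0 lands with bottom-row=6; cleared 0 line(s) (total 0); column heights now [10 6 6 6 0], max=10
Drop 5: T rot1 at col 2 lands with bottom-row=6; cleared 0 line(s) (total 0); column heights now [10 6 9 8 0], max=10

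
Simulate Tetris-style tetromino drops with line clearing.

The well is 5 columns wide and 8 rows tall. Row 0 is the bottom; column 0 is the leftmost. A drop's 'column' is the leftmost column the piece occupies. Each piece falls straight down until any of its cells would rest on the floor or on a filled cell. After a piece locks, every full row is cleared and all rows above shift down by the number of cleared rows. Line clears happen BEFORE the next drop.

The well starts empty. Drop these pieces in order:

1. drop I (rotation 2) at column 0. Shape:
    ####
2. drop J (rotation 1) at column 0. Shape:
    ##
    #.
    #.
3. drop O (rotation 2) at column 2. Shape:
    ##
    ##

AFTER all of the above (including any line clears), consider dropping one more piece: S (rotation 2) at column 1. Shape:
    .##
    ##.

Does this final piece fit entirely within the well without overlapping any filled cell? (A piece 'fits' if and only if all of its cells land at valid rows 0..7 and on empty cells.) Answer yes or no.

Answer: yes

Derivation:
Drop 1: I rot2 at col 0 lands with bottom-row=0; cleared 0 line(s) (total 0); column heights now [1 1 1 1 0], max=1
Drop 2: J rot1 at col 0 lands with bottom-row=1; cleared 0 line(s) (total 0); column heights now [4 4 1 1 0], max=4
Drop 3: O rot2 at col 2 lands with bottom-row=1; cleared 0 line(s) (total 0); column heights now [4 4 3 3 0], max=4
Test piece S rot2 at col 1 (width 3): heights before test = [4 4 3 3 0]; fits = True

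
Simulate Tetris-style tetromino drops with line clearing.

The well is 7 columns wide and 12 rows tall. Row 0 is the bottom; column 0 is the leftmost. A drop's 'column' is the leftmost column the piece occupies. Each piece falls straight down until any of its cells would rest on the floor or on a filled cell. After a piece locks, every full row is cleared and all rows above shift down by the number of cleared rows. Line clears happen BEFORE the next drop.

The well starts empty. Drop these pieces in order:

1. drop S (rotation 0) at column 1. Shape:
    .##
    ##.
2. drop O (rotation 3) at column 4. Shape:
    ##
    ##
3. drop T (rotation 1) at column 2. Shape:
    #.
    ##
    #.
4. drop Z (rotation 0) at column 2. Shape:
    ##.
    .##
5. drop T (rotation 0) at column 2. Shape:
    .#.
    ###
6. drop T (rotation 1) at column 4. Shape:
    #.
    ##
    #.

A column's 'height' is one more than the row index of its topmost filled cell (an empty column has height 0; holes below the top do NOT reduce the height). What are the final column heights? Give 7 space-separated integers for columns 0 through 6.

Answer: 0 1 7 8 10 9 0

Derivation:
Drop 1: S rot0 at col 1 lands with bottom-row=0; cleared 0 line(s) (total 0); column heights now [0 1 2 2 0 0 0], max=2
Drop 2: O rot3 at col 4 lands with bottom-row=0; cleared 0 line(s) (total 0); column heights now [0 1 2 2 2 2 0], max=2
Drop 3: T rot1 at col 2 lands with bottom-row=2; cleared 0 line(s) (total 0); column heights now [0 1 5 4 2 2 0], max=5
Drop 4: Z rot0 at col 2 lands with bottom-row=4; cleared 0 line(s) (total 0); column heights now [0 1 6 6 5 2 0], max=6
Drop 5: T rot0 at col 2 lands with bottom-row=6; cleared 0 line(s) (total 0); column heights now [0 1 7 8 7 2 0], max=8
Drop 6: T rot1 at col 4 lands with bottom-row=7; cleared 0 line(s) (total 0); column heights now [0 1 7 8 10 9 0], max=10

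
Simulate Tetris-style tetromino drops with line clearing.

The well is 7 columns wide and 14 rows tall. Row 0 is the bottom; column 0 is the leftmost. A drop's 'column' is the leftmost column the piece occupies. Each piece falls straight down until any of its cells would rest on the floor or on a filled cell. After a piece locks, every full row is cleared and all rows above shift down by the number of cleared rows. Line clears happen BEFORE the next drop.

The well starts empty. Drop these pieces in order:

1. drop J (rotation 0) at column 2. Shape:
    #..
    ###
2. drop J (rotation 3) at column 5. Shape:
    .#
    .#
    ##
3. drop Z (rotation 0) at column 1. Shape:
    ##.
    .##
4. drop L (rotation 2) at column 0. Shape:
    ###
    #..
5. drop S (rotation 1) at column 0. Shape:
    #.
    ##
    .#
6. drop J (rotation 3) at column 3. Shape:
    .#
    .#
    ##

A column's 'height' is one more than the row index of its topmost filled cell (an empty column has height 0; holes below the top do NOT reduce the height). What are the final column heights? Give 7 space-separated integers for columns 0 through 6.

Answer: 8 7 5 4 6 1 3

Derivation:
Drop 1: J rot0 at col 2 lands with bottom-row=0; cleared 0 line(s) (total 0); column heights now [0 0 2 1 1 0 0], max=2
Drop 2: J rot3 at col 5 lands with bottom-row=0; cleared 0 line(s) (total 0); column heights now [0 0 2 1 1 1 3], max=3
Drop 3: Z rot0 at col 1 lands with bottom-row=2; cleared 0 line(s) (total 0); column heights now [0 4 4 3 1 1 3], max=4
Drop 4: L rot2 at col 0 lands with bottom-row=3; cleared 0 line(s) (total 0); column heights now [5 5 5 3 1 1 3], max=5
Drop 5: S rot1 at col 0 lands with bottom-row=5; cleared 0 line(s) (total 0); column heights now [8 7 5 3 1 1 3], max=8
Drop 6: J rot3 at col 3 lands with bottom-row=3; cleared 0 line(s) (total 0); column heights now [8 7 5 4 6 1 3], max=8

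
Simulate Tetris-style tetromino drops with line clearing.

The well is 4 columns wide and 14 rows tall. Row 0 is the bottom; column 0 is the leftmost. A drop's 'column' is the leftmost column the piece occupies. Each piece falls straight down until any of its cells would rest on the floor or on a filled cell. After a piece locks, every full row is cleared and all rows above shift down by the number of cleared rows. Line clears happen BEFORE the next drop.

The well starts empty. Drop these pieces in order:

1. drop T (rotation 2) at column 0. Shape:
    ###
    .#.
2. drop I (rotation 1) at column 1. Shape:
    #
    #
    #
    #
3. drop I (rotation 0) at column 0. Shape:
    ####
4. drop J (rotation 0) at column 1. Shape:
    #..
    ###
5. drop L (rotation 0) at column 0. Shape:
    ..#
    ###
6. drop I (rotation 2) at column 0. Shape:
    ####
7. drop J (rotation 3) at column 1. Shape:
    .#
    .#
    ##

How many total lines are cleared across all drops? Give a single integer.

Drop 1: T rot2 at col 0 lands with bottom-row=0; cleared 0 line(s) (total 0); column heights now [2 2 2 0], max=2
Drop 2: I rot1 at col 1 lands with bottom-row=2; cleared 0 line(s) (total 0); column heights now [2 6 2 0], max=6
Drop 3: I rot0 at col 0 lands with bottom-row=6; cleared 1 line(s) (total 1); column heights now [2 6 2 0], max=6
Drop 4: J rot0 at col 1 lands with bottom-row=6; cleared 0 line(s) (total 1); column heights now [2 8 7 7], max=8
Drop 5: L rot0 at col 0 lands with bottom-row=8; cleared 0 line(s) (total 1); column heights now [9 9 10 7], max=10
Drop 6: I rot2 at col 0 lands with bottom-row=10; cleared 1 line(s) (total 2); column heights now [9 9 10 7], max=10
Drop 7: J rot3 at col 1 lands with bottom-row=10; cleared 0 line(s) (total 2); column heights now [9 11 13 7], max=13

Answer: 2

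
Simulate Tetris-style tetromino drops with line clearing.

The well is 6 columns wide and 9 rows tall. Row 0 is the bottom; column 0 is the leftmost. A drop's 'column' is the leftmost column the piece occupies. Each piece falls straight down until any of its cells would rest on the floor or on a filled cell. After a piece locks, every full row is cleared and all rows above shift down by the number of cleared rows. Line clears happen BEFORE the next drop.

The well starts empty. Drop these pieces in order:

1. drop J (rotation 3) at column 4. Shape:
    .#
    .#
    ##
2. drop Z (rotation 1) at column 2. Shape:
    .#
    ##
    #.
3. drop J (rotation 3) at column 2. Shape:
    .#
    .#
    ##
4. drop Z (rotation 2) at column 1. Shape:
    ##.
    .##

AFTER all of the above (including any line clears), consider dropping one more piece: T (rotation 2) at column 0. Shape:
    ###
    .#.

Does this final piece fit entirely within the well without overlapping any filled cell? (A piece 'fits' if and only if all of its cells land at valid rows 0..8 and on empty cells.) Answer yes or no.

Drop 1: J rot3 at col 4 lands with bottom-row=0; cleared 0 line(s) (total 0); column heights now [0 0 0 0 1 3], max=3
Drop 2: Z rot1 at col 2 lands with bottom-row=0; cleared 0 line(s) (total 0); column heights now [0 0 2 3 1 3], max=3
Drop 3: J rot3 at col 2 lands with bottom-row=3; cleared 0 line(s) (total 0); column heights now [0 0 4 6 1 3], max=6
Drop 4: Z rot2 at col 1 lands with bottom-row=6; cleared 0 line(s) (total 0); column heights now [0 8 8 7 1 3], max=8
Test piece T rot2 at col 0 (width 3): heights before test = [0 8 8 7 1 3]; fits = False

Answer: no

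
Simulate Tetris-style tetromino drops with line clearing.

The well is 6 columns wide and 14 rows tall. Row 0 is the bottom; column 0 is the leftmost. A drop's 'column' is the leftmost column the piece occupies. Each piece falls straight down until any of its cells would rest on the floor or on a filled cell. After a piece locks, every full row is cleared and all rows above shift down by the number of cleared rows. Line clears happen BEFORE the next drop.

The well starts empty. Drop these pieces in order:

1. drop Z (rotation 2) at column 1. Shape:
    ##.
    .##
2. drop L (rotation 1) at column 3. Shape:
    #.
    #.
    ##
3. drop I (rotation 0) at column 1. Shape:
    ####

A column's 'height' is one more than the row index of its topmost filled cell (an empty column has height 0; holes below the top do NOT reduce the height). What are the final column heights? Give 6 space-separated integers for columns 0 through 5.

Answer: 0 5 5 5 5 0

Derivation:
Drop 1: Z rot2 at col 1 lands with bottom-row=0; cleared 0 line(s) (total 0); column heights now [0 2 2 1 0 0], max=2
Drop 2: L rot1 at col 3 lands with bottom-row=1; cleared 0 line(s) (total 0); column heights now [0 2 2 4 2 0], max=4
Drop 3: I rot0 at col 1 lands with bottom-row=4; cleared 0 line(s) (total 0); column heights now [0 5 5 5 5 0], max=5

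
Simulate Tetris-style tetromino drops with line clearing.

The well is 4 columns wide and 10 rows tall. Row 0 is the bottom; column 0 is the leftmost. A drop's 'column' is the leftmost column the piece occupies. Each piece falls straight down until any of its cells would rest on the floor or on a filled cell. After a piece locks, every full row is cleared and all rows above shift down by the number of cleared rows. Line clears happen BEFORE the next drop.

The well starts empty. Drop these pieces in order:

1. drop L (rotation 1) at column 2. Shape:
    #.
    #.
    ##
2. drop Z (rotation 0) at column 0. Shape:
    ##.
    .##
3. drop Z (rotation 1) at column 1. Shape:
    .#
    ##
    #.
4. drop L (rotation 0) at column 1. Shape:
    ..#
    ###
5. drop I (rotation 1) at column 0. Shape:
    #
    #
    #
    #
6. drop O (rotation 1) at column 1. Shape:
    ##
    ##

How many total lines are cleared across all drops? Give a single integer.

Answer: 1

Derivation:
Drop 1: L rot1 at col 2 lands with bottom-row=0; cleared 0 line(s) (total 0); column heights now [0 0 3 1], max=3
Drop 2: Z rot0 at col 0 lands with bottom-row=3; cleared 0 line(s) (total 0); column heights now [5 5 4 1], max=5
Drop 3: Z rot1 at col 1 lands with bottom-row=5; cleared 0 line(s) (total 0); column heights now [5 7 8 1], max=8
Drop 4: L rot0 at col 1 lands with bottom-row=8; cleared 0 line(s) (total 0); column heights now [5 9 9 10], max=10
Drop 5: I rot1 at col 0 lands with bottom-row=5; cleared 1 line(s) (total 1); column heights now [8 7 8 9], max=9
Drop 6: O rot1 at col 1 lands with bottom-row=8; cleared 0 line(s) (total 1); column heights now [8 10 10 9], max=10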